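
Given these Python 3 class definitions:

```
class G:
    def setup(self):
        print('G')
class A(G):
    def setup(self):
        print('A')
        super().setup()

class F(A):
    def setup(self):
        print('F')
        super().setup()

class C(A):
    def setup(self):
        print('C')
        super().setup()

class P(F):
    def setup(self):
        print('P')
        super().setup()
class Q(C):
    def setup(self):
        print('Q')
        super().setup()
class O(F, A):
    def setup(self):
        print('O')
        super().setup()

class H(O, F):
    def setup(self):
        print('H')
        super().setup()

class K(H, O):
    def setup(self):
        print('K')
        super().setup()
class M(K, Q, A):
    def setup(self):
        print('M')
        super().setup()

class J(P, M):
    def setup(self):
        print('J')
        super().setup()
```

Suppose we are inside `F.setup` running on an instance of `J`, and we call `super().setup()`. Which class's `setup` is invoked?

L[J] = J + merge(L[P], L[M], [P M])
  take P:  [P F A G object] + [M K H O F Q C A G object] + [P M]
  take M:  [F A G object] + [M K H O F Q C A G object] + [M]
  take K:  [F A G object] + [K H O F Q C A G object]
  take H:  [F A G object] + [H O F Q C A G object]
  take O:  [F A G object] + [O F Q C A G object]
  take F:  [F A G object] + [F Q C A G object]
  take Q:  [A G object] + [Q C A G object]
  take C:  [A G object] + [C A G object]
  take A:  [A G object] + [A G object]
  take G:  [G object] + [G object]
  take object:  [object] + [object]
MRO: J P M K H O F Q C A G object
super() in F.setup on a J instance goes to the class after F in J's MRO: Q.

Q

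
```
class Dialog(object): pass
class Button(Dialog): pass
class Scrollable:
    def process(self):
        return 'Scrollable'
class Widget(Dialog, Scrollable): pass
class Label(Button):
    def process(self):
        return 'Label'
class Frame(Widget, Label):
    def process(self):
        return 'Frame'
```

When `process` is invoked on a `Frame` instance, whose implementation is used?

Frame

L[Frame] = Frame + merge(L[Widget], L[Label], [Widget Label])
  take Widget:  [Widget Dialog Scrollable object] + [Label Button Dialog object] + [Widget Label]
  take Label:  [Dialog Scrollable object] + [Label Button Dialog object] + [Label]
  take Button:  [Dialog Scrollable object] + [Button Dialog object]
  take Dialog:  [Dialog Scrollable object] + [Dialog object]
  take Scrollable:  [Scrollable object] + [object]
  take object:  [object] + [object]
MRO: Frame Widget Label Button Dialog Scrollable object
process is defined in: Frame, Label, Scrollable. First along the MRO is Frame.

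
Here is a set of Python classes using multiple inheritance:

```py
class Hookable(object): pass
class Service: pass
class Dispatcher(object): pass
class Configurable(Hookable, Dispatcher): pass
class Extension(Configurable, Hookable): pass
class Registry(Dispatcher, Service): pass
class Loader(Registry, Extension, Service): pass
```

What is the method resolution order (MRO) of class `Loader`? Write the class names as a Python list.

[Loader, Registry, Extension, Configurable, Hookable, Dispatcher, Service, object]

L[Loader] = Loader + merge(L[Registry], L[Extension], L[Service], [Registry Extension Service])
  take Registry:  [Registry Dispatcher Service object] + [Extension Configurable Hookable Dispatcher object] + [Service object] + [Registry Extension Service]
  take Extension:  [Dispatcher Service object] + [Extension Configurable Hookable Dispatcher object] + [Service object] + [Extension Service]
  take Configurable:  [Dispatcher Service object] + [Configurable Hookable Dispatcher object] + [Service object] + [Service]
  take Hookable:  [Dispatcher Service object] + [Hookable Dispatcher object] + [Service object] + [Service]
  take Dispatcher:  [Dispatcher Service object] + [Dispatcher object] + [Service object] + [Service]
  take Service:  [Service object] + [object] + [Service object] + [Service]
  take object:  [object] + [object] + [object]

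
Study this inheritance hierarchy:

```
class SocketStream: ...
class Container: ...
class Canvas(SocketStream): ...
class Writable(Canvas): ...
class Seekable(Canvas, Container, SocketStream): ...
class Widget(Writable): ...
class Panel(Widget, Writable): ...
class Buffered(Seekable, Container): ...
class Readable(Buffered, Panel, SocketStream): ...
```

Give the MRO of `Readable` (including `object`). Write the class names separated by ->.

L[Readable] = Readable + merge(L[Buffered], L[Panel], L[SocketStream], [Buffered Panel SocketStream])
  take Buffered:  [Buffered Seekable Canvas Container SocketStream object] + [Panel Widget Writable Canvas SocketStream object] + [SocketStream object] + [Buffered Panel SocketStream]
  take Seekable:  [Seekable Canvas Container SocketStream object] + [Panel Widget Writable Canvas SocketStream object] + [SocketStream object] + [Panel SocketStream]
  take Panel:  [Canvas Container SocketStream object] + [Panel Widget Writable Canvas SocketStream object] + [SocketStream object] + [Panel SocketStream]
  take Widget:  [Canvas Container SocketStream object] + [Widget Writable Canvas SocketStream object] + [SocketStream object] + [SocketStream]
  take Writable:  [Canvas Container SocketStream object] + [Writable Canvas SocketStream object] + [SocketStream object] + [SocketStream]
  take Canvas:  [Canvas Container SocketStream object] + [Canvas SocketStream object] + [SocketStream object] + [SocketStream]
  take Container:  [Container SocketStream object] + [SocketStream object] + [SocketStream object] + [SocketStream]
  take SocketStream:  [SocketStream object] + [SocketStream object] + [SocketStream object] + [SocketStream]
  take object:  [object] + [object] + [object]

Readable -> Buffered -> Seekable -> Panel -> Widget -> Writable -> Canvas -> Container -> SocketStream -> object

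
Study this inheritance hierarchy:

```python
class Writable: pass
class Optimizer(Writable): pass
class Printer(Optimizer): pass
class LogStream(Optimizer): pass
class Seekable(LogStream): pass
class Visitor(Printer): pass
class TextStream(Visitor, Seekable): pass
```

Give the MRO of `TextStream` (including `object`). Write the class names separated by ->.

L[TextStream] = TextStream + merge(L[Visitor], L[Seekable], [Visitor Seekable])
  take Visitor:  [Visitor Printer Optimizer Writable object] + [Seekable LogStream Optimizer Writable object] + [Visitor Seekable]
  take Printer:  [Printer Optimizer Writable object] + [Seekable LogStream Optimizer Writable object] + [Seekable]
  take Seekable:  [Optimizer Writable object] + [Seekable LogStream Optimizer Writable object] + [Seekable]
  take LogStream:  [Optimizer Writable object] + [LogStream Optimizer Writable object]
  take Optimizer:  [Optimizer Writable object] + [Optimizer Writable object]
  take Writable:  [Writable object] + [Writable object]
  take object:  [object] + [object]

TextStream -> Visitor -> Printer -> Seekable -> LogStream -> Optimizer -> Writable -> object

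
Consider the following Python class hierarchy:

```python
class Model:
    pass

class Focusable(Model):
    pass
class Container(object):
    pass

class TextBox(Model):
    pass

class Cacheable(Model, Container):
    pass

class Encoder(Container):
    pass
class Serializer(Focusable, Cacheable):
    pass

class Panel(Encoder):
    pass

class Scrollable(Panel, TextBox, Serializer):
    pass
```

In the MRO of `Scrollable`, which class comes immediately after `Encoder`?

L[Scrollable] = Scrollable + merge(L[Panel], L[TextBox], L[Serializer], [Panel TextBox Serializer])
  take Panel:  [Panel Encoder Container object] + [TextBox Model object] + [Serializer Focusable Cacheable Model Container object] + [Panel TextBox Serializer]
  take Encoder:  [Encoder Container object] + [TextBox Model object] + [Serializer Focusable Cacheable Model Container object] + [TextBox Serializer]
  take TextBox:  [Container object] + [TextBox Model object] + [Serializer Focusable Cacheable Model Container object] + [TextBox Serializer]
  take Serializer:  [Container object] + [Model object] + [Serializer Focusable Cacheable Model Container object] + [Serializer]
  take Focusable:  [Container object] + [Model object] + [Focusable Cacheable Model Container object]
  take Cacheable:  [Container object] + [Model object] + [Cacheable Model Container object]
  take Model:  [Container object] + [Model object] + [Model Container object]
  take Container:  [Container object] + [object] + [Container object]
  take object:  [object] + [object] + [object]
MRO: Scrollable Panel Encoder TextBox Serializer Focusable Cacheable Model Container object
Encoder is at position 2; next is TextBox.

TextBox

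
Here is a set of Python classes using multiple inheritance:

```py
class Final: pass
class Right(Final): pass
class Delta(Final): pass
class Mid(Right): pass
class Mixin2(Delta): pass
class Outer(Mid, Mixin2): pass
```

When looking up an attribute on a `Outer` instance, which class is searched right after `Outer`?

Mid

L[Outer] = Outer + merge(L[Mid], L[Mixin2], [Mid Mixin2])
  take Mid:  [Mid Right Final object] + [Mixin2 Delta Final object] + [Mid Mixin2]
  take Right:  [Right Final object] + [Mixin2 Delta Final object] + [Mixin2]
  take Mixin2:  [Final object] + [Mixin2 Delta Final object] + [Mixin2]
  take Delta:  [Final object] + [Delta Final object]
  take Final:  [Final object] + [Final object]
  take object:  [object] + [object]
MRO: Outer Mid Right Mixin2 Delta Final object
Outer is at position 0; next is Mid.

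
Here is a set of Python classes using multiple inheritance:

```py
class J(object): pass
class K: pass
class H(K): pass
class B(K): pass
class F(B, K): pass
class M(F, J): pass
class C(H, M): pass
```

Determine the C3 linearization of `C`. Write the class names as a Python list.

[C, H, M, F, B, K, J, object]

L[C] = C + merge(L[H], L[M], [H M])
  take H:  [H K object] + [M F B K J object] + [H M]
  take M:  [K object] + [M F B K J object] + [M]
  take F:  [K object] + [F B K J object]
  take B:  [K object] + [B K J object]
  take K:  [K object] + [K J object]
  take J:  [object] + [J object]
  take object:  [object] + [object]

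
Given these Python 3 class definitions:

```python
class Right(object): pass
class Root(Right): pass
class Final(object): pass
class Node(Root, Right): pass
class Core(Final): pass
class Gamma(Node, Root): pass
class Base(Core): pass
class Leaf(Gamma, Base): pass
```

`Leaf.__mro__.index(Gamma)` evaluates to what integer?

L[Leaf] = Leaf + merge(L[Gamma], L[Base], [Gamma Base])
  take Gamma:  [Gamma Node Root Right object] + [Base Core Final object] + [Gamma Base]
  take Node:  [Node Root Right object] + [Base Core Final object] + [Base]
  take Root:  [Root Right object] + [Base Core Final object] + [Base]
  take Right:  [Right object] + [Base Core Final object] + [Base]
  take Base:  [object] + [Base Core Final object] + [Base]
  take Core:  [object] + [Core Final object]
  take Final:  [object] + [Final object]
  take object:  [object] + [object]
MRO: Leaf Gamma Node Root Right Base Core Final object
Gamma sits at index 1.

1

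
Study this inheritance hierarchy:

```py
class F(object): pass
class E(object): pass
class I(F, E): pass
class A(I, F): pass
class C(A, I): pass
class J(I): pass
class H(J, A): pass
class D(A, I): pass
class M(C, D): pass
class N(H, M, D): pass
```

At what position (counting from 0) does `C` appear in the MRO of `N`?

L[N] = N + merge(L[H], L[M], L[D], [H M D])
  take H:  [H J A I F E object] + [M C D A I F E object] + [D A I F E object] + [H M D]
  take J:  [J A I F E object] + [M C D A I F E object] + [D A I F E object] + [M D]
  take M:  [A I F E object] + [M C D A I F E object] + [D A I F E object] + [M D]
  take C:  [A I F E object] + [C D A I F E object] + [D A I F E object] + [D]
  take D:  [A I F E object] + [D A I F E object] + [D A I F E object] + [D]
  take A:  [A I F E object] + [A I F E object] + [A I F E object]
  take I:  [I F E object] + [I F E object] + [I F E object]
  take F:  [F E object] + [F E object] + [F E object]
  take E:  [E object] + [E object] + [E object]
  take object:  [object] + [object] + [object]
MRO: N H J M C D A I F E object
C sits at index 4.

4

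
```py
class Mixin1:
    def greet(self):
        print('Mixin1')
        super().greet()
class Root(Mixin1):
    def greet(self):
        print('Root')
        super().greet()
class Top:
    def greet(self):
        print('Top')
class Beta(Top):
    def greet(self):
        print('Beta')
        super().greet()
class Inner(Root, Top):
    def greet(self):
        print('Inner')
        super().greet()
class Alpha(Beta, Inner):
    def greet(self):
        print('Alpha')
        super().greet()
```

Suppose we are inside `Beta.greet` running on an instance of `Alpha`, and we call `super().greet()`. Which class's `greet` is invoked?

Inner

L[Alpha] = Alpha + merge(L[Beta], L[Inner], [Beta Inner])
  take Beta:  [Beta Top object] + [Inner Root Mixin1 Top object] + [Beta Inner]
  take Inner:  [Top object] + [Inner Root Mixin1 Top object] + [Inner]
  take Root:  [Top object] + [Root Mixin1 Top object]
  take Mixin1:  [Top object] + [Mixin1 Top object]
  take Top:  [Top object] + [Top object]
  take object:  [object] + [object]
MRO: Alpha Beta Inner Root Mixin1 Top object
super() in Beta.greet on a Alpha instance goes to the class after Beta in Alpha's MRO: Inner.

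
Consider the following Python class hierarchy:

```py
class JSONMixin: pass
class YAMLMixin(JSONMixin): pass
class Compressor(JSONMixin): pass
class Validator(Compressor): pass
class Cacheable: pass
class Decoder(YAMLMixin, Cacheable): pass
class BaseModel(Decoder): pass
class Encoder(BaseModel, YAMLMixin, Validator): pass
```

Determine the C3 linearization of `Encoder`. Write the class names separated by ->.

Encoder -> BaseModel -> Decoder -> YAMLMixin -> Validator -> Compressor -> JSONMixin -> Cacheable -> object

L[Encoder] = Encoder + merge(L[BaseModel], L[YAMLMixin], L[Validator], [BaseModel YAMLMixin Validator])
  take BaseModel:  [BaseModel Decoder YAMLMixin JSONMixin Cacheable object] + [YAMLMixin JSONMixin object] + [Validator Compressor JSONMixin object] + [BaseModel YAMLMixin Validator]
  take Decoder:  [Decoder YAMLMixin JSONMixin Cacheable object] + [YAMLMixin JSONMixin object] + [Validator Compressor JSONMixin object] + [YAMLMixin Validator]
  take YAMLMixin:  [YAMLMixin JSONMixin Cacheable object] + [YAMLMixin JSONMixin object] + [Validator Compressor JSONMixin object] + [YAMLMixin Validator]
  take Validator:  [JSONMixin Cacheable object] + [JSONMixin object] + [Validator Compressor JSONMixin object] + [Validator]
  take Compressor:  [JSONMixin Cacheable object] + [JSONMixin object] + [Compressor JSONMixin object]
  take JSONMixin:  [JSONMixin Cacheable object] + [JSONMixin object] + [JSONMixin object]
  take Cacheable:  [Cacheable object] + [object] + [object]
  take object:  [object] + [object] + [object]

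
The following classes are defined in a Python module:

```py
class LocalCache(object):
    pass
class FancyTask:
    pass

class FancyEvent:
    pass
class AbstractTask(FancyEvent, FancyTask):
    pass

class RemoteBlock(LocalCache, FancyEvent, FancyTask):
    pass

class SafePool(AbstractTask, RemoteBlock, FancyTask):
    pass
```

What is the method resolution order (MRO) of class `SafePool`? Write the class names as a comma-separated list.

L[SafePool] = SafePool + merge(L[AbstractTask], L[RemoteBlock], L[FancyTask], [AbstractTask RemoteBlock FancyTask])
  take AbstractTask:  [AbstractTask FancyEvent FancyTask object] + [RemoteBlock LocalCache FancyEvent FancyTask object] + [FancyTask object] + [AbstractTask RemoteBlock FancyTask]
  take RemoteBlock:  [FancyEvent FancyTask object] + [RemoteBlock LocalCache FancyEvent FancyTask object] + [FancyTask object] + [RemoteBlock FancyTask]
  take LocalCache:  [FancyEvent FancyTask object] + [LocalCache FancyEvent FancyTask object] + [FancyTask object] + [FancyTask]
  take FancyEvent:  [FancyEvent FancyTask object] + [FancyEvent FancyTask object] + [FancyTask object] + [FancyTask]
  take FancyTask:  [FancyTask object] + [FancyTask object] + [FancyTask object] + [FancyTask]
  take object:  [object] + [object] + [object]

SafePool, AbstractTask, RemoteBlock, LocalCache, FancyEvent, FancyTask, object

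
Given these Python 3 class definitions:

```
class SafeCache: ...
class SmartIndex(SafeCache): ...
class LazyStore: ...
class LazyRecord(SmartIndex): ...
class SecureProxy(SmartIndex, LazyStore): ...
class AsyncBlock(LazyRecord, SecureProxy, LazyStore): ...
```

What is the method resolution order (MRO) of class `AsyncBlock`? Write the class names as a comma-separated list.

AsyncBlock, LazyRecord, SecureProxy, SmartIndex, SafeCache, LazyStore, object

L[AsyncBlock] = AsyncBlock + merge(L[LazyRecord], L[SecureProxy], L[LazyStore], [LazyRecord SecureProxy LazyStore])
  take LazyRecord:  [LazyRecord SmartIndex SafeCache object] + [SecureProxy SmartIndex SafeCache LazyStore object] + [LazyStore object] + [LazyRecord SecureProxy LazyStore]
  take SecureProxy:  [SmartIndex SafeCache object] + [SecureProxy SmartIndex SafeCache LazyStore object] + [LazyStore object] + [SecureProxy LazyStore]
  take SmartIndex:  [SmartIndex SafeCache object] + [SmartIndex SafeCache LazyStore object] + [LazyStore object] + [LazyStore]
  take SafeCache:  [SafeCache object] + [SafeCache LazyStore object] + [LazyStore object] + [LazyStore]
  take LazyStore:  [object] + [LazyStore object] + [LazyStore object] + [LazyStore]
  take object:  [object] + [object] + [object]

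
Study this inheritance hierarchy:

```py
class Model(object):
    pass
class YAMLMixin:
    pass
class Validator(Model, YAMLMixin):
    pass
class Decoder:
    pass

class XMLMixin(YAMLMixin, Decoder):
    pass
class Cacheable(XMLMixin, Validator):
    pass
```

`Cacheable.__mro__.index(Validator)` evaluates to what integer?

L[Cacheable] = Cacheable + merge(L[XMLMixin], L[Validator], [XMLMixin Validator])
  take XMLMixin:  [XMLMixin YAMLMixin Decoder object] + [Validator Model YAMLMixin object] + [XMLMixin Validator]
  take Validator:  [YAMLMixin Decoder object] + [Validator Model YAMLMixin object] + [Validator]
  take Model:  [YAMLMixin Decoder object] + [Model YAMLMixin object]
  take YAMLMixin:  [YAMLMixin Decoder object] + [YAMLMixin object]
  take Decoder:  [Decoder object] + [object]
  take object:  [object] + [object]
MRO: Cacheable XMLMixin Validator Model YAMLMixin Decoder object
Validator sits at index 2.

2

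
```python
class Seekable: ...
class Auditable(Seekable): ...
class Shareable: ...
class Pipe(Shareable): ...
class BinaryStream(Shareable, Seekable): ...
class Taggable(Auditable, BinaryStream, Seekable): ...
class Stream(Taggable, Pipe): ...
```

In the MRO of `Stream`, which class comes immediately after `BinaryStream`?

Pipe

L[Stream] = Stream + merge(L[Taggable], L[Pipe], [Taggable Pipe])
  take Taggable:  [Taggable Auditable BinaryStream Shareable Seekable object] + [Pipe Shareable object] + [Taggable Pipe]
  take Auditable:  [Auditable BinaryStream Shareable Seekable object] + [Pipe Shareable object] + [Pipe]
  take BinaryStream:  [BinaryStream Shareable Seekable object] + [Pipe Shareable object] + [Pipe]
  take Pipe:  [Shareable Seekable object] + [Pipe Shareable object] + [Pipe]
  take Shareable:  [Shareable Seekable object] + [Shareable object]
  take Seekable:  [Seekable object] + [object]
  take object:  [object] + [object]
MRO: Stream Taggable Auditable BinaryStream Pipe Shareable Seekable object
BinaryStream is at position 3; next is Pipe.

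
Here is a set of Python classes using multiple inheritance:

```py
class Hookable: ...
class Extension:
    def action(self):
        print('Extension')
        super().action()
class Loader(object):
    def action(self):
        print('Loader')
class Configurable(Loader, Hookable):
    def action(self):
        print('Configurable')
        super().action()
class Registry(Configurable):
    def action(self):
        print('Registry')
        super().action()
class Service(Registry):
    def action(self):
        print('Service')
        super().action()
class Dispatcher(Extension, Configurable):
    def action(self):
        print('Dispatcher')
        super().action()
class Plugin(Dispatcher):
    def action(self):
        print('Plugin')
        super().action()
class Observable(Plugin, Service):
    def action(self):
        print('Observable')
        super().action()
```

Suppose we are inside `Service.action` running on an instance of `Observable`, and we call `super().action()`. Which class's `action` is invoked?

L[Observable] = Observable + merge(L[Plugin], L[Service], [Plugin Service])
  take Plugin:  [Plugin Dispatcher Extension Configurable Loader Hookable object] + [Service Registry Configurable Loader Hookable object] + [Plugin Service]
  take Dispatcher:  [Dispatcher Extension Configurable Loader Hookable object] + [Service Registry Configurable Loader Hookable object] + [Service]
  take Extension:  [Extension Configurable Loader Hookable object] + [Service Registry Configurable Loader Hookable object] + [Service]
  take Service:  [Configurable Loader Hookable object] + [Service Registry Configurable Loader Hookable object] + [Service]
  take Registry:  [Configurable Loader Hookable object] + [Registry Configurable Loader Hookable object]
  take Configurable:  [Configurable Loader Hookable object] + [Configurable Loader Hookable object]
  take Loader:  [Loader Hookable object] + [Loader Hookable object]
  take Hookable:  [Hookable object] + [Hookable object]
  take object:  [object] + [object]
MRO: Observable Plugin Dispatcher Extension Service Registry Configurable Loader Hookable object
super() in Service.action on a Observable instance goes to the class after Service in Observable's MRO: Registry.

Registry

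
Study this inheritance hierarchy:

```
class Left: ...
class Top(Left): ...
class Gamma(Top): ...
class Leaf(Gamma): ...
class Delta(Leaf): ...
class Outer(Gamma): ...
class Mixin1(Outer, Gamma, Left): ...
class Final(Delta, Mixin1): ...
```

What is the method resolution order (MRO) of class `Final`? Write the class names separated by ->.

L[Final] = Final + merge(L[Delta], L[Mixin1], [Delta Mixin1])
  take Delta:  [Delta Leaf Gamma Top Left object] + [Mixin1 Outer Gamma Top Left object] + [Delta Mixin1]
  take Leaf:  [Leaf Gamma Top Left object] + [Mixin1 Outer Gamma Top Left object] + [Mixin1]
  take Mixin1:  [Gamma Top Left object] + [Mixin1 Outer Gamma Top Left object] + [Mixin1]
  take Outer:  [Gamma Top Left object] + [Outer Gamma Top Left object]
  take Gamma:  [Gamma Top Left object] + [Gamma Top Left object]
  take Top:  [Top Left object] + [Top Left object]
  take Left:  [Left object] + [Left object]
  take object:  [object] + [object]

Final -> Delta -> Leaf -> Mixin1 -> Outer -> Gamma -> Top -> Left -> object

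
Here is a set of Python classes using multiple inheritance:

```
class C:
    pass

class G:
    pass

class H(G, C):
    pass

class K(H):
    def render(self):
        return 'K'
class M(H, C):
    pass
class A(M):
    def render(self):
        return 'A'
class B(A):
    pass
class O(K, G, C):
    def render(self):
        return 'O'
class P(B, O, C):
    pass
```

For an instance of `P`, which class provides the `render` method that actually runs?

L[P] = P + merge(L[B], L[O], L[C], [B O C])
  take B:  [B A M H G C object] + [O K H G C object] + [C object] + [B O C]
  take A:  [A M H G C object] + [O K H G C object] + [C object] + [O C]
  take M:  [M H G C object] + [O K H G C object] + [C object] + [O C]
  take O:  [H G C object] + [O K H G C object] + [C object] + [O C]
  take K:  [H G C object] + [K H G C object] + [C object] + [C]
  take H:  [H G C object] + [H G C object] + [C object] + [C]
  take G:  [G C object] + [G C object] + [C object] + [C]
  take C:  [C object] + [C object] + [C object] + [C]
  take object:  [object] + [object] + [object]
MRO: P B A M O K H G C object
render is defined in: A, K, O. First along the MRO is A.

A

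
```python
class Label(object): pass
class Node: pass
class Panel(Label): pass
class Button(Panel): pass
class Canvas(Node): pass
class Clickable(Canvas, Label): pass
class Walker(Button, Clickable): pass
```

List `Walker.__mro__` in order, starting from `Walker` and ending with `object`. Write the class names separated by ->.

Walker -> Button -> Panel -> Clickable -> Canvas -> Node -> Label -> object

L[Walker] = Walker + merge(L[Button], L[Clickable], [Button Clickable])
  take Button:  [Button Panel Label object] + [Clickable Canvas Node Label object] + [Button Clickable]
  take Panel:  [Panel Label object] + [Clickable Canvas Node Label object] + [Clickable]
  take Clickable:  [Label object] + [Clickable Canvas Node Label object] + [Clickable]
  take Canvas:  [Label object] + [Canvas Node Label object]
  take Node:  [Label object] + [Node Label object]
  take Label:  [Label object] + [Label object]
  take object:  [object] + [object]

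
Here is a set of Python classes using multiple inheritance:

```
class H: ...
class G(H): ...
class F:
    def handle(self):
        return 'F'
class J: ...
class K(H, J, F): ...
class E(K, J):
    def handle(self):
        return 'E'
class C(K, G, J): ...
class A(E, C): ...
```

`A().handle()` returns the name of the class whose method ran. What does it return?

L[A] = A + merge(L[E], L[C], [E C])
  take E:  [E K H J F object] + [C K G H J F object] + [E C]
  take C:  [K H J F object] + [C K G H J F object] + [C]
  take K:  [K H J F object] + [K G H J F object]
  take G:  [H J F object] + [G H J F object]
  take H:  [H J F object] + [H J F object]
  take J:  [J F object] + [J F object]
  take F:  [F object] + [F object]
  take object:  [object] + [object]
MRO: A E C K G H J F object
handle is defined in: E, F. First along the MRO is E.

E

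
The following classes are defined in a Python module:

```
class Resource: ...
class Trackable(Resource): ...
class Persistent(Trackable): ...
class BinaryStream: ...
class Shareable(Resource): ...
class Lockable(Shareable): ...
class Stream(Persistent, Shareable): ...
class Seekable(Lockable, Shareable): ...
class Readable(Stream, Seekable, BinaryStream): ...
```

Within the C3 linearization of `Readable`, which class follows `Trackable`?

Seekable

L[Readable] = Readable + merge(L[Stream], L[Seekable], L[BinaryStream], [Stream Seekable BinaryStream])
  take Stream:  [Stream Persistent Trackable Shareable Resource object] + [Seekable Lockable Shareable Resource object] + [BinaryStream object] + [Stream Seekable BinaryStream]
  take Persistent:  [Persistent Trackable Shareable Resource object] + [Seekable Lockable Shareable Resource object] + [BinaryStream object] + [Seekable BinaryStream]
  take Trackable:  [Trackable Shareable Resource object] + [Seekable Lockable Shareable Resource object] + [BinaryStream object] + [Seekable BinaryStream]
  take Seekable:  [Shareable Resource object] + [Seekable Lockable Shareable Resource object] + [BinaryStream object] + [Seekable BinaryStream]
  take Lockable:  [Shareable Resource object] + [Lockable Shareable Resource object] + [BinaryStream object] + [BinaryStream]
  take Shareable:  [Shareable Resource object] + [Shareable Resource object] + [BinaryStream object] + [BinaryStream]
  take Resource:  [Resource object] + [Resource object] + [BinaryStream object] + [BinaryStream]
  take BinaryStream:  [object] + [object] + [BinaryStream object] + [BinaryStream]
  take object:  [object] + [object] + [object]
MRO: Readable Stream Persistent Trackable Seekable Lockable Shareable Resource BinaryStream object
Trackable is at position 3; next is Seekable.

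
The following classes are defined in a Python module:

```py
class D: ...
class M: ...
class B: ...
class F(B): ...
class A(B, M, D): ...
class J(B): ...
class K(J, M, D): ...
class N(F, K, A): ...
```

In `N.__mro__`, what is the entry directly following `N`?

L[N] = N + merge(L[F], L[K], L[A], [F K A])
  take F:  [F B object] + [K J B M D object] + [A B M D object] + [F K A]
  take K:  [B object] + [K J B M D object] + [A B M D object] + [K A]
  take J:  [B object] + [J B M D object] + [A B M D object] + [A]
  take A:  [B object] + [B M D object] + [A B M D object] + [A]
  take B:  [B object] + [B M D object] + [B M D object]
  take M:  [object] + [M D object] + [M D object]
  take D:  [object] + [D object] + [D object]
  take object:  [object] + [object] + [object]
MRO: N F K J A B M D object
N is at position 0; next is F.

F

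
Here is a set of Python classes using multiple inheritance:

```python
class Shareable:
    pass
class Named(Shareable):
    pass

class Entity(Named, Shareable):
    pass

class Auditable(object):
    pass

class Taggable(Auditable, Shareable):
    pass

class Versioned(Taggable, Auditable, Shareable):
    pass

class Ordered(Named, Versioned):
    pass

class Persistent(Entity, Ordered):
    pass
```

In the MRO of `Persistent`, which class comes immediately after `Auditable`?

L[Persistent] = Persistent + merge(L[Entity], L[Ordered], [Entity Ordered])
  take Entity:  [Entity Named Shareable object] + [Ordered Named Versioned Taggable Auditable Shareable object] + [Entity Ordered]
  take Ordered:  [Named Shareable object] + [Ordered Named Versioned Taggable Auditable Shareable object] + [Ordered]
  take Named:  [Named Shareable object] + [Named Versioned Taggable Auditable Shareable object]
  take Versioned:  [Shareable object] + [Versioned Taggable Auditable Shareable object]
  take Taggable:  [Shareable object] + [Taggable Auditable Shareable object]
  take Auditable:  [Shareable object] + [Auditable Shareable object]
  take Shareable:  [Shareable object] + [Shareable object]
  take object:  [object] + [object]
MRO: Persistent Entity Ordered Named Versioned Taggable Auditable Shareable object
Auditable is at position 6; next is Shareable.

Shareable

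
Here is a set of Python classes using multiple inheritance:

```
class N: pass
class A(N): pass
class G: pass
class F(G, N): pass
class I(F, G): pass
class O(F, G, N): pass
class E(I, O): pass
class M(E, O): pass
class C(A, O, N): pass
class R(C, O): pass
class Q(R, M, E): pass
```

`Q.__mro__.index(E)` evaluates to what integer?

L[Q] = Q + merge(L[R], L[M], L[E], [R M E])
  take R:  [R C A O F G N object] + [M E I O F G N object] + [E I O F G N object] + [R M E]
  take C:  [C A O F G N object] + [M E I O F G N object] + [E I O F G N object] + [M E]
  take A:  [A O F G N object] + [M E I O F G N object] + [E I O F G N object] + [M E]
  take M:  [O F G N object] + [M E I O F G N object] + [E I O F G N object] + [M E]
  take E:  [O F G N object] + [E I O F G N object] + [E I O F G N object] + [E]
  take I:  [O F G N object] + [I O F G N object] + [I O F G N object]
  take O:  [O F G N object] + [O F G N object] + [O F G N object]
  take F:  [F G N object] + [F G N object] + [F G N object]
  take G:  [G N object] + [G N object] + [G N object]
  take N:  [N object] + [N object] + [N object]
  take object:  [object] + [object] + [object]
MRO: Q R C A M E I O F G N object
E sits at index 5.

5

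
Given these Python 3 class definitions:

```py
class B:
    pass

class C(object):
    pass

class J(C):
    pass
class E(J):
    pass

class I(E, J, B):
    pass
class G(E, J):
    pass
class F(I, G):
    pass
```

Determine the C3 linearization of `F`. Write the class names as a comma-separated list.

F, I, G, E, J, C, B, object

L[F] = F + merge(L[I], L[G], [I G])
  take I:  [I E J C B object] + [G E J C object] + [I G]
  take G:  [E J C B object] + [G E J C object] + [G]
  take E:  [E J C B object] + [E J C object]
  take J:  [J C B object] + [J C object]
  take C:  [C B object] + [C object]
  take B:  [B object] + [object]
  take object:  [object] + [object]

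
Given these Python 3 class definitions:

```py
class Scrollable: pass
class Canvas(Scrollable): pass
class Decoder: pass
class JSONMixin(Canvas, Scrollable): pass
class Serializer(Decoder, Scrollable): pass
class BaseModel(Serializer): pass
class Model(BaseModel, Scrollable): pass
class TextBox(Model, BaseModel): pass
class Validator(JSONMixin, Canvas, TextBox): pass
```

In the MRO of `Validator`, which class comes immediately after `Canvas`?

TextBox

L[Validator] = Validator + merge(L[JSONMixin], L[Canvas], L[TextBox], [JSONMixin Canvas TextBox])
  take JSONMixin:  [JSONMixin Canvas Scrollable object] + [Canvas Scrollable object] + [TextBox Model BaseModel Serializer Decoder Scrollable object] + [JSONMixin Canvas TextBox]
  take Canvas:  [Canvas Scrollable object] + [Canvas Scrollable object] + [TextBox Model BaseModel Serializer Decoder Scrollable object] + [Canvas TextBox]
  take TextBox:  [Scrollable object] + [Scrollable object] + [TextBox Model BaseModel Serializer Decoder Scrollable object] + [TextBox]
  take Model:  [Scrollable object] + [Scrollable object] + [Model BaseModel Serializer Decoder Scrollable object]
  take BaseModel:  [Scrollable object] + [Scrollable object] + [BaseModel Serializer Decoder Scrollable object]
  take Serializer:  [Scrollable object] + [Scrollable object] + [Serializer Decoder Scrollable object]
  take Decoder:  [Scrollable object] + [Scrollable object] + [Decoder Scrollable object]
  take Scrollable:  [Scrollable object] + [Scrollable object] + [Scrollable object]
  take object:  [object] + [object] + [object]
MRO: Validator JSONMixin Canvas TextBox Model BaseModel Serializer Decoder Scrollable object
Canvas is at position 2; next is TextBox.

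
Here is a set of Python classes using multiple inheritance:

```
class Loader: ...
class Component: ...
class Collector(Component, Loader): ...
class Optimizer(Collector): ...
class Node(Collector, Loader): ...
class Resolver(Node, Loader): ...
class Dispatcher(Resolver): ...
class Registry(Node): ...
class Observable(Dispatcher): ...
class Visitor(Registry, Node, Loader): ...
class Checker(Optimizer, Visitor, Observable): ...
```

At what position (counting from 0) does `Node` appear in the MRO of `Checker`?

L[Checker] = Checker + merge(L[Optimizer], L[Visitor], L[Observable], [Optimizer Visitor Observable])
  take Optimizer:  [Optimizer Collector Component Loader object] + [Visitor Registry Node Collector Component Loader object] + [Observable Dispatcher Resolver Node Collector Component Loader object] + [Optimizer Visitor Observable]
  take Visitor:  [Collector Component Loader object] + [Visitor Registry Node Collector Component Loader object] + [Observable Dispatcher Resolver Node Collector Component Loader object] + [Visitor Observable]
  take Registry:  [Collector Component Loader object] + [Registry Node Collector Component Loader object] + [Observable Dispatcher Resolver Node Collector Component Loader object] + [Observable]
  take Observable:  [Collector Component Loader object] + [Node Collector Component Loader object] + [Observable Dispatcher Resolver Node Collector Component Loader object] + [Observable]
  take Dispatcher:  [Collector Component Loader object] + [Node Collector Component Loader object] + [Dispatcher Resolver Node Collector Component Loader object]
  take Resolver:  [Collector Component Loader object] + [Node Collector Component Loader object] + [Resolver Node Collector Component Loader object]
  take Node:  [Collector Component Loader object] + [Node Collector Component Loader object] + [Node Collector Component Loader object]
  take Collector:  [Collector Component Loader object] + [Collector Component Loader object] + [Collector Component Loader object]
  take Component:  [Component Loader object] + [Component Loader object] + [Component Loader object]
  take Loader:  [Loader object] + [Loader object] + [Loader object]
  take object:  [object] + [object] + [object]
MRO: Checker Optimizer Visitor Registry Observable Dispatcher Resolver Node Collector Component Loader object
Node sits at index 7.

7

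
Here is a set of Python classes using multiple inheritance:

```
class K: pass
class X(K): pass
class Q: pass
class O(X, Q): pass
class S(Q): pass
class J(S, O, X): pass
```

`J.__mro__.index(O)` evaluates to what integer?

L[J] = J + merge(L[S], L[O], L[X], [S O X])
  take S:  [S Q object] + [O X K Q object] + [X K object] + [S O X]
  take O:  [Q object] + [O X K Q object] + [X K object] + [O X]
  take X:  [Q object] + [X K Q object] + [X K object] + [X]
  take K:  [Q object] + [K Q object] + [K object]
  take Q:  [Q object] + [Q object] + [object]
  take object:  [object] + [object] + [object]
MRO: J S O X K Q object
O sits at index 2.

2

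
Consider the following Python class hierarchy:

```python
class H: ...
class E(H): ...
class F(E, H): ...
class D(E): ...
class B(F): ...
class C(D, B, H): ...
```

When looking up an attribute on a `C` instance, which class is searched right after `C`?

D

L[C] = C + merge(L[D], L[B], L[H], [D B H])
  take D:  [D E H object] + [B F E H object] + [H object] + [D B H]
  take B:  [E H object] + [B F E H object] + [H object] + [B H]
  take F:  [E H object] + [F E H object] + [H object] + [H]
  take E:  [E H object] + [E H object] + [H object] + [H]
  take H:  [H object] + [H object] + [H object] + [H]
  take object:  [object] + [object] + [object]
MRO: C D B F E H object
C is at position 0; next is D.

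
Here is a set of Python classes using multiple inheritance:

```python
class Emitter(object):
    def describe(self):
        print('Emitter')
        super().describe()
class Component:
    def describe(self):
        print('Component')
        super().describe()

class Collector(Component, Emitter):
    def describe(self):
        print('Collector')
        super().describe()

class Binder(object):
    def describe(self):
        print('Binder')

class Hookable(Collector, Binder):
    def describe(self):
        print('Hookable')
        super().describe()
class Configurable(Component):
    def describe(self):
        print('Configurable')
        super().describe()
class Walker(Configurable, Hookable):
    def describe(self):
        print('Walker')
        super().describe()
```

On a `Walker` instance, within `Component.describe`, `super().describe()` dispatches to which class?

L[Walker] = Walker + merge(L[Configurable], L[Hookable], [Configurable Hookable])
  take Configurable:  [Configurable Component object] + [Hookable Collector Component Emitter Binder object] + [Configurable Hookable]
  take Hookable:  [Component object] + [Hookable Collector Component Emitter Binder object] + [Hookable]
  take Collector:  [Component object] + [Collector Component Emitter Binder object]
  take Component:  [Component object] + [Component Emitter Binder object]
  take Emitter:  [object] + [Emitter Binder object]
  take Binder:  [object] + [Binder object]
  take object:  [object] + [object]
MRO: Walker Configurable Hookable Collector Component Emitter Binder object
super() in Component.describe on a Walker instance goes to the class after Component in Walker's MRO: Emitter.

Emitter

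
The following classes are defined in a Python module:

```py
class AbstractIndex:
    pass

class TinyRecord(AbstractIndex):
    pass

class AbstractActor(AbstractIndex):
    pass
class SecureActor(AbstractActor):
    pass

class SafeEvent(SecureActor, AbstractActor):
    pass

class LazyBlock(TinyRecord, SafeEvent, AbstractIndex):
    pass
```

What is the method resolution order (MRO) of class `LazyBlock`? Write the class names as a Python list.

[LazyBlock, TinyRecord, SafeEvent, SecureActor, AbstractActor, AbstractIndex, object]

L[LazyBlock] = LazyBlock + merge(L[TinyRecord], L[SafeEvent], L[AbstractIndex], [TinyRecord SafeEvent AbstractIndex])
  take TinyRecord:  [TinyRecord AbstractIndex object] + [SafeEvent SecureActor AbstractActor AbstractIndex object] + [AbstractIndex object] + [TinyRecord SafeEvent AbstractIndex]
  take SafeEvent:  [AbstractIndex object] + [SafeEvent SecureActor AbstractActor AbstractIndex object] + [AbstractIndex object] + [SafeEvent AbstractIndex]
  take SecureActor:  [AbstractIndex object] + [SecureActor AbstractActor AbstractIndex object] + [AbstractIndex object] + [AbstractIndex]
  take AbstractActor:  [AbstractIndex object] + [AbstractActor AbstractIndex object] + [AbstractIndex object] + [AbstractIndex]
  take AbstractIndex:  [AbstractIndex object] + [AbstractIndex object] + [AbstractIndex object] + [AbstractIndex]
  take object:  [object] + [object] + [object]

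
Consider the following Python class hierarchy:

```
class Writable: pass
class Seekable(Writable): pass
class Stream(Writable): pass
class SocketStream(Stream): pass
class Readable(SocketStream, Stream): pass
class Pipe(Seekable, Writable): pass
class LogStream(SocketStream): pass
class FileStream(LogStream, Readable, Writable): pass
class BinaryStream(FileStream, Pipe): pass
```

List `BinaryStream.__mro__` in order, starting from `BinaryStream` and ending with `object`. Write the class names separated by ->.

L[BinaryStream] = BinaryStream + merge(L[FileStream], L[Pipe], [FileStream Pipe])
  take FileStream:  [FileStream LogStream Readable SocketStream Stream Writable object] + [Pipe Seekable Writable object] + [FileStream Pipe]
  take LogStream:  [LogStream Readable SocketStream Stream Writable object] + [Pipe Seekable Writable object] + [Pipe]
  take Readable:  [Readable SocketStream Stream Writable object] + [Pipe Seekable Writable object] + [Pipe]
  take SocketStream:  [SocketStream Stream Writable object] + [Pipe Seekable Writable object] + [Pipe]
  take Stream:  [Stream Writable object] + [Pipe Seekable Writable object] + [Pipe]
  take Pipe:  [Writable object] + [Pipe Seekable Writable object] + [Pipe]
  take Seekable:  [Writable object] + [Seekable Writable object]
  take Writable:  [Writable object] + [Writable object]
  take object:  [object] + [object]

BinaryStream -> FileStream -> LogStream -> Readable -> SocketStream -> Stream -> Pipe -> Seekable -> Writable -> object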